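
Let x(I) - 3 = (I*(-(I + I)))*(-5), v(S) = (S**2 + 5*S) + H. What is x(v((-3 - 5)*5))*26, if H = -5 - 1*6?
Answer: 501623538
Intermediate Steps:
H = -11 (H = -5 - 6 = -11)
v(S) = -11 + S**2 + 5*S (v(S) = (S**2 + 5*S) - 11 = -11 + S**2 + 5*S)
x(I) = 3 + 10*I**2 (x(I) = 3 + (I*(-(I + I)))*(-5) = 3 + (I*(-2*I))*(-5) = 3 - 2*I**2*(-5) = 3 + 10*I**2)
x(v((-3 - 5)*5))*26 = (3 + 10*(-11 + ((-3 - 5)*5)**2 + 5*((-3 - 5)*5))**2)*26 = (3 + 10*(-11 + (-8*5)**2 + 5*(-8*5))**2)*26 = (3 + 10*(-11 + (-40)**2 + 5*(-40))**2)*26 = (3 + 10*(-11 + 1600 - 200)**2)*26 = (3 + 10*1389**2)*26 = (3 + 10*1929321)*26 = (3 + 19293210)*26 = 19293213*26 = 501623538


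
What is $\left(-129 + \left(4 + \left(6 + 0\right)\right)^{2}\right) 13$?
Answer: $-377$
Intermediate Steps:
$\left(-129 + \left(4 + \left(6 + 0\right)\right)^{2}\right) 13 = \left(-129 + \left(4 + 6\right)^{2}\right) 13 = \left(-129 + 10^{2}\right) 13 = \left(-129 + 100\right) 13 = \left(-29\right) 13 = -377$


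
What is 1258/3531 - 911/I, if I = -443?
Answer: 3774035/1564233 ≈ 2.4127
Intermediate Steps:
1258/3531 - 911/I = 1258/3531 - 911/(-443) = 1258*(1/3531) - 911*(-1/443) = 1258/3531 + 911/443 = 3774035/1564233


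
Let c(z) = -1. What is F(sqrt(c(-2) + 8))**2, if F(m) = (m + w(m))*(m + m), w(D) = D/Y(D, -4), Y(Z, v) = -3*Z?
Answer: 1792/9 - 56*sqrt(7)/3 ≈ 149.72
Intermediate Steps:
w(D) = -1/3 (w(D) = D/((-3*D)) = D*(-1/(3*D)) = -1/3)
F(m) = 2*m*(-1/3 + m) (F(m) = (m - 1/3)*(m + m) = (-1/3 + m)*(2*m) = 2*m*(-1/3 + m))
F(sqrt(c(-2) + 8))**2 = (2*sqrt(-1 + 8)*(-1 + 3*sqrt(-1 + 8))/3)**2 = (2*sqrt(7)*(-1 + 3*sqrt(7))/3)**2 = 28*(-1 + 3*sqrt(7))**2/9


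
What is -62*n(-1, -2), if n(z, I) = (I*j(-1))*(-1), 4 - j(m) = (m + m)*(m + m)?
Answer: 0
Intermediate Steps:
j(m) = 4 - 4*m² (j(m) = 4 - (m + m)*(m + m) = 4 - 2*m*2*m = 4 - 4*m²)
n(z, I) = 0 (n(z, I) = (I*(4 - 4*(-1)²))*(-1) = (I*(4 - 4*1))*(-1) = (I*(4 - 4))*(-1) = (I*0)*(-1) = 0*(-1) = 0)
-62*n(-1, -2) = -62*0 = 0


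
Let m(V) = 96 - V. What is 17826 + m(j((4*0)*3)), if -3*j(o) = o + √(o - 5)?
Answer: 17922 + I*√5/3 ≈ 17922.0 + 0.74536*I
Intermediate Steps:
j(o) = -o/3 - √(-5 + o)/3 (j(o) = -(o + √(o - 5))/3 = -(o + √(-5 + o))/3 = -o/3 - √(-5 + o)/3)
17826 + m(j((4*0)*3)) = 17826 + (96 - (-4*0*3/3 - √(-5 + (4*0)*3)/3)) = 17826 + (96 - (-0*3 - √(-5 + 0*3)/3)) = 17826 + (96 - (-⅓*0 - √(-5 + 0)/3)) = 17826 + (96 - (0 - I*√5/3)) = 17826 + (96 - (-1)*I*√5/3) = 17826 + (96 + I*√5/3) = 17922 + I*√5/3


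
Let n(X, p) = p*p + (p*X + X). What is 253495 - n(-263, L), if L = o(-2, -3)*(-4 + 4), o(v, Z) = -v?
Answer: 253758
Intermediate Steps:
L = 0 (L = (-1*(-2))*(-4 + 4) = 2*0 = 0)
n(X, p) = X + p² + X*p (n(X, p) = p² + (X*p + X) = p² + (X + X*p) = X + p² + X*p)
253495 - n(-263, L) = 253495 - (-263 + 0² - 263*0) = 253495 - (-263 + 0 + 0) = 253495 - 1*(-263) = 253495 + 263 = 253758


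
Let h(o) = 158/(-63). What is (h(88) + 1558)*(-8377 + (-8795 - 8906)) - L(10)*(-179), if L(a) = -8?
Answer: -2555629904/63 ≈ -4.0566e+7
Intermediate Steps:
h(o) = -158/63 (h(o) = 158*(-1/63) = -158/63)
(h(88) + 1558)*(-8377 + (-8795 - 8906)) - L(10)*(-179) = (-158/63 + 1558)*(-8377 + (-8795 - 8906)) - (-8)*(-179) = 97996*(-8377 - 17701)/63 - 1*1432 = (97996/63)*(-26078) - 1432 = -2555539688/63 - 1432 = -2555629904/63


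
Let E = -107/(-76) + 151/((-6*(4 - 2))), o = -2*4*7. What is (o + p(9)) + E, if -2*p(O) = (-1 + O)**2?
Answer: -5653/57 ≈ -99.175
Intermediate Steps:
p(O) = -(-1 + O)**2/2
o = -56 (o = -8*7 = -56)
E = -637/57 (E = -107*(-1/76) + 151/((-6*2)) = 107/76 + 151/(-12) = 107/76 + 151*(-1/12) = 107/76 - 151/12 = -637/57 ≈ -11.175)
(o + p(9)) + E = (-56 - (-1 + 9)**2/2) - 637/57 = (-56 - 1/2*8**2) - 637/57 = (-56 - 1/2*64) - 637/57 = (-56 - 32) - 637/57 = -88 - 637/57 = -5653/57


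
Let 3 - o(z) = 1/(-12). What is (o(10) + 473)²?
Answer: 32638369/144 ≈ 2.2666e+5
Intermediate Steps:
o(z) = 37/12 (o(z) = 3 - 1/(-12) = 3 - 1*(-1/12) = 3 + 1/12 = 37/12)
(o(10) + 473)² = (37/12 + 473)² = (5713/12)² = 32638369/144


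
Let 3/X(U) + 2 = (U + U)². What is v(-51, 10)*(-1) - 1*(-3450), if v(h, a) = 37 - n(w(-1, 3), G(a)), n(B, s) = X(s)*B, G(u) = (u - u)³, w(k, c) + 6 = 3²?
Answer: 6817/2 ≈ 3408.5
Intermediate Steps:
w(k, c) = 3 (w(k, c) = -6 + 3² = -6 + 9 = 3)
X(U) = 3/(-2 + 4*U²) (X(U) = 3/(-2 + (U + U)²) = 3/(-2 + (2*U)²) = 3/(-2 + 4*U²))
G(u) = 0 (G(u) = 0³ = 0)
n(B, s) = 3*B/(2*(-1 + 2*s²)) (n(B, s) = (3/(2*(-1 + 2*s²)))*B = 3*B/(2*(-1 + 2*s²)))
v(h, a) = 83/2 (v(h, a) = 37 - 3*3/(2*(-1 + 2*0²)) = 37 - 3*3/(2*(-1 + 2*0)) = 37 - 3*3/(2*(-1 + 0)) = 37 - 3*3/(2*(-1)) = 37 - 3*3*(-1)/2 = 37 - 1*(-9/2) = 37 + 9/2 = 83/2)
v(-51, 10)*(-1) - 1*(-3450) = (83/2)*(-1) - 1*(-3450) = -83/2 + 3450 = 6817/2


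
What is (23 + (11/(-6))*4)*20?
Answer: 940/3 ≈ 313.33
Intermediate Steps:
(23 + (11/(-6))*4)*20 = (23 + (11*(-1/6))*4)*20 = (23 - 11/6*4)*20 = (23 - 22/3)*20 = (47/3)*20 = 940/3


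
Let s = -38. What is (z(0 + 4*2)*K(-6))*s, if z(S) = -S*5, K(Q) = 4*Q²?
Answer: 218880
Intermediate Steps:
z(S) = -5*S
(z(0 + 4*2)*K(-6))*s = ((-5*(0 + 4*2))*(4*(-6)²))*(-38) = ((-5*(0 + 8))*(4*36))*(-38) = (-5*8*144)*(-38) = -40*144*(-38) = -5760*(-38) = 218880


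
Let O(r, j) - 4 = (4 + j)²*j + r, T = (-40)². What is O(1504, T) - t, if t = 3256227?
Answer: 4113250881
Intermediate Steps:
T = 1600
O(r, j) = 4 + r + j*(4 + j)² (O(r, j) = 4 + ((4 + j)²*j + r) = 4 + (j*(4 + j)² + r) = 4 + (r + j*(4 + j)²) = 4 + r + j*(4 + j)²)
O(1504, T) - t = (4 + 1504 + 1600*(4 + 1600)²) - 1*3256227 = (4 + 1504 + 1600*1604²) - 3256227 = (4 + 1504 + 1600*2572816) - 3256227 = (4 + 1504 + 4116505600) - 3256227 = 4116507108 - 3256227 = 4113250881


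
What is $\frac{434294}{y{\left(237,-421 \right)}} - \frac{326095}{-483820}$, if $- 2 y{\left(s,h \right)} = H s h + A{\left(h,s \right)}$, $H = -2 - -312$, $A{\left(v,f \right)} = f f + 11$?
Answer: $\frac{149833175453}{213397035940} \approx 0.70213$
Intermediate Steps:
$A{\left(v,f \right)} = 11 + f^{2}$ ($A{\left(v,f \right)} = f^{2} + 11 = 11 + f^{2}$)
$H = 310$ ($H = -2 + 312 = 310$)
$y{\left(s,h \right)} = - \frac{11}{2} - \frac{s^{2}}{2} - 155 h s$ ($y{\left(s,h \right)} = - \frac{310 s h + \left(11 + s^{2}\right)}{2} = - \frac{310 h s + \left(11 + s^{2}\right)}{2} = - \frac{11 + s^{2} + 310 h s}{2} = - \frac{11}{2} - \frac{s^{2}}{2} - 155 h s$)
$\frac{434294}{y{\left(237,-421 \right)}} - \frac{326095}{-483820} = \frac{434294}{- \frac{11}{2} - \frac{237^{2}}{2} - \left(-65255\right) 237} - \frac{326095}{-483820} = \frac{434294}{- \frac{11}{2} - \frac{56169}{2} + 15465435} - - \frac{65219}{96764} = \frac{434294}{- \frac{11}{2} - \frac{56169}{2} + 15465435} + \frac{65219}{96764} = \frac{434294}{15437345} + \frac{65219}{96764} = 434294 \cdot \frac{1}{15437345} + \frac{65219}{96764} = \frac{62042}{2205335} + \frac{65219}{96764} = \frac{149833175453}{213397035940}$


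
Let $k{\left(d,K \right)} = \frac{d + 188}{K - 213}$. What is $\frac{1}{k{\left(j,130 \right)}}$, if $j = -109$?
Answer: $- \frac{83}{79} \approx -1.0506$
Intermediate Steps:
$k{\left(d,K \right)} = \frac{188 + d}{-213 + K}$
$\frac{1}{k{\left(j,130 \right)}} = \frac{1}{\frac{1}{-213 + 130} \left(188 - 109\right)} = \frac{1}{\frac{1}{-83} \cdot 79} = \frac{1}{\left(- \frac{1}{83}\right) 79} = \frac{1}{- \frac{79}{83}} = - \frac{83}{79}$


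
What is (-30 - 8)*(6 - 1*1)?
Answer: -190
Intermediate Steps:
(-30 - 8)*(6 - 1*1) = -38*(6 - 1) = -38*5 = -190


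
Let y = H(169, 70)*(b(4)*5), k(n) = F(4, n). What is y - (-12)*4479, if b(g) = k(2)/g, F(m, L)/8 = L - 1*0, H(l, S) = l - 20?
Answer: 56728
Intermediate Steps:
H(l, S) = -20 + l
F(m, L) = 8*L (F(m, L) = 8*(L - 1*0) = 8*(L + 0) = 8*L)
k(n) = 8*n
b(g) = 16/g (b(g) = (8*2)/g = 16/g)
y = 2980 (y = (-20 + 169)*((16/4)*5) = 149*((16*(¼))*5) = 149*(4*5) = 149*20 = 2980)
y - (-12)*4479 = 2980 - (-12)*4479 = 2980 - 1*(-53748) = 2980 + 53748 = 56728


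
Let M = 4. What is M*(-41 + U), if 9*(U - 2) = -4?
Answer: -1420/9 ≈ -157.78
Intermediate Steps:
U = 14/9 (U = 2 + (1/9)*(-4) = 2 - 4/9 = 14/9 ≈ 1.5556)
M*(-41 + U) = 4*(-41 + 14/9) = 4*(-355/9) = -1420/9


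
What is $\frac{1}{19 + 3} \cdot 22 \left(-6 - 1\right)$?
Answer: $-7$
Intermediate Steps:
$\frac{1}{19 + 3} \cdot 22 \left(-6 - 1\right) = \frac{1}{22} \cdot 22 \left(-6 - 1\right) = \frac{1}{22} \cdot 22 \left(-7\right) = 1 \left(-7\right) = -7$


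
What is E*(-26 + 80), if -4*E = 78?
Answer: -1053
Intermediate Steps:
E = -39/2 (E = -1/4*78 = -39/2 ≈ -19.500)
E*(-26 + 80) = -39*(-26 + 80)/2 = -39/2*54 = -1053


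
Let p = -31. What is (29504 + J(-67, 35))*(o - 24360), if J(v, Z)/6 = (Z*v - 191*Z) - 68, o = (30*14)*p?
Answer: 937639920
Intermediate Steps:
o = -13020 (o = (30*14)*(-31) = 420*(-31) = -13020)
J(v, Z) = -408 - 1146*Z + 6*Z*v (J(v, Z) = 6*((Z*v - 191*Z) - 68) = 6*((-191*Z + Z*v) - 68) = 6*(-68 - 191*Z + Z*v) = -408 - 1146*Z + 6*Z*v)
(29504 + J(-67, 35))*(o - 24360) = (29504 + (-408 - 1146*35 + 6*35*(-67)))*(-13020 - 24360) = (29504 + (-408 - 40110 - 14070))*(-37380) = (29504 - 54588)*(-37380) = -25084*(-37380) = 937639920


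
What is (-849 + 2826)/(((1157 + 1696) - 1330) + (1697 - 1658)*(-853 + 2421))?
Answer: 1977/62675 ≈ 0.031544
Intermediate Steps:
(-849 + 2826)/(((1157 + 1696) - 1330) + (1697 - 1658)*(-853 + 2421)) = 1977/((2853 - 1330) + 39*1568) = 1977/(1523 + 61152) = 1977/62675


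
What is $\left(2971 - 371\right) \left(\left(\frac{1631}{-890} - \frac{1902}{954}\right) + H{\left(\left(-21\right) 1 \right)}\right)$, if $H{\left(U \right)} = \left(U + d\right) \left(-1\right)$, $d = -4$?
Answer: $\frac{779035660}{14151} \approx 55052.0$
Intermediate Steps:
$H{\left(U \right)} = 4 - U$ ($H{\left(U \right)} = \left(U - 4\right) \left(-1\right) = \left(-4 + U\right) \left(-1\right) = 4 - U$)
$\left(2971 - 371\right) \left(\left(\frac{1631}{-890} - \frac{1902}{954}\right) + H{\left(\left(-21\right) 1 \right)}\right) = \left(2971 - 371\right) \left(\left(\frac{1631}{-890} - \frac{1902}{954}\right) - \left(-4 - 21\right)\right) = 2600 \left(\left(1631 \left(- \frac{1}{890}\right) - \frac{317}{159}\right) + \left(4 - -21\right)\right) = 2600 \left(\left(- \frac{1631}{890} - \frac{317}{159}\right) + \left(4 + 21\right)\right) = 2600 \left(- \frac{541459}{141510} + 25\right) = 2600 \cdot \frac{2996291}{141510} = \frac{779035660}{14151}$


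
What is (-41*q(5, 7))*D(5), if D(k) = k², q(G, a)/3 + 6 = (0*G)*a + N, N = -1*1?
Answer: 21525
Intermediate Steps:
N = -1
q(G, a) = -21 (q(G, a) = -18 + 3*((0*G)*a - 1) = -18 + 3*(0*a - 1) = -18 + 3*(0 - 1) = -18 + 3*(-1) = -18 - 3 = -21)
(-41*q(5, 7))*D(5) = -41*(-21)*5² = 861*25 = 21525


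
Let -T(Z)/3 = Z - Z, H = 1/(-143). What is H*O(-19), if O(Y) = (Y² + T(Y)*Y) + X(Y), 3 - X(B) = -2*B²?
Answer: -1086/143 ≈ -7.5944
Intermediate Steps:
H = -1/143 ≈ -0.0069930
X(B) = 3 + 2*B² (X(B) = 3 - (-2)*B² = 3 + 2*B²)
T(Z) = 0 (T(Z) = -3*(Z - Z) = -3*0 = 0)
O(Y) = 3 + 3*Y² (O(Y) = (Y² + 0*Y) + (3 + 2*Y²) = (Y² + 0) + (3 + 2*Y²) = Y² + (3 + 2*Y²) = 3 + 3*Y²)
H*O(-19) = -(3 + 3*(-19)²)/143 = -(3 + 3*361)/143 = -(3 + 1083)/143 = -1/143*1086 = -1086/143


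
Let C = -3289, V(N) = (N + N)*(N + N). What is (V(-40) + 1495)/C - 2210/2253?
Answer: -25056125/7410117 ≈ -3.3813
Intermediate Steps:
V(N) = 4*N² (V(N) = (2*N)*(2*N) = 4*N²)
(V(-40) + 1495)/C - 2210/2253 = (4*(-40)² + 1495)/(-3289) - 2210/2253 = (4*1600 + 1495)*(-1/3289) - 2210*1/2253 = (6400 + 1495)*(-1/3289) - 2210/2253 = 7895*(-1/3289) - 2210/2253 = -7895/3289 - 2210/2253 = -25056125/7410117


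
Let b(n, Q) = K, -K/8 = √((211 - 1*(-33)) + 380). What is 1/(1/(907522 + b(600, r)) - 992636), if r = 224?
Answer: -62887013736007462/62423913766786207741525 - 32*√39/811510878968220700639825 ≈ -1.0074e-6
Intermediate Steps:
K = -32*√39 (K = -8*√((211 - 1*(-33)) + 380) = -8*√((211 + 33) + 380) = -8*√(244 + 380) = -32*√39 ≈ -199.84)
b(n, Q) = -32*√39
1/(1/(907522 + b(600, r)) - 992636) = 1/(1/(907522 - 32*√39) - 992636) = 1/(-992636 + 1/(907522 - 32*√39))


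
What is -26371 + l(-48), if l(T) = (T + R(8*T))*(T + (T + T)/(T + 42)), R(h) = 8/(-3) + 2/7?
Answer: -519935/21 ≈ -24759.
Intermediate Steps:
R(h) = -50/21 (R(h) = 8*(-⅓) + 2*(⅐) = -8/3 + 2/7 = -50/21)
l(T) = (-50/21 + T)*(T + 2*T/(42 + T)) (l(T) = (T - 50/21)*(T + (T + T)/(T + 42)) = (-50/21 + T)*(T + (2*T)/(42 + T)) = (-50/21 + T)*(T + 2*T/(42 + T)))
-26371 + l(-48) = -26371 + (1/21)*(-48)*(-2200 + 21*(-48)² + 874*(-48))/(42 - 48) = -26371 + (1/21)*(-48)*(-2200 + 21*2304 - 41952)/(-6) = -26371 + (1/21)*(-48)*(-⅙)*(-2200 + 48384 - 41952) = -26371 + (1/21)*(-48)*(-⅙)*4232 = -26371 + 33856/21 = -519935/21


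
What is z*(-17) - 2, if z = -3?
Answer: 49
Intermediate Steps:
z*(-17) - 2 = -3*(-17) - 2 = 51 - 2 = 49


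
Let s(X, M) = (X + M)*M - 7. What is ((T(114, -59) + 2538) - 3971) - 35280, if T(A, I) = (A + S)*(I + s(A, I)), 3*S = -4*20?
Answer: -977621/3 ≈ -3.2587e+5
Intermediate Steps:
s(X, M) = -7 + M*(M + X) (s(X, M) = (M + X)*M - 7 = M*(M + X) - 7 = -7 + M*(M + X))
S = -80/3 (S = (-4*20)/3 = (⅓)*(-80) = -80/3 ≈ -26.667)
T(A, I) = (-80/3 + A)*(-7 + I + I² + A*I) (T(A, I) = (A - 80/3)*(I + (-7 + I² + I*A)) = (-80/3 + A)*(I + (-7 + I² + A*I)) = (-80/3 + A)*(-7 + I + I² + A*I))
((T(114, -59) + 2538) - 3971) - 35280 = (((560/3 - 80/3*(-59) - 80/3*(-59)² + 114*(-7 + (-59)² + 114*(-59)) - 77/3*114*(-59)) + 2538) - 3971) - 35280 = (((560/3 + 4720/3 - 80/3*3481 + 114*(-7 + 3481 - 6726) + 172634) + 2538) - 3971) - 35280 = (((560/3 + 4720/3 - 278480/3 + 114*(-3252) + 172634) + 2538) - 3971) - 35280 = (((560/3 + 4720/3 - 278480/3 - 370728 + 172634) + 2538) - 3971) - 35280 = ((-867482/3 + 2538) - 3971) - 35280 = (-859868/3 - 3971) - 35280 = -871781/3 - 35280 = -977621/3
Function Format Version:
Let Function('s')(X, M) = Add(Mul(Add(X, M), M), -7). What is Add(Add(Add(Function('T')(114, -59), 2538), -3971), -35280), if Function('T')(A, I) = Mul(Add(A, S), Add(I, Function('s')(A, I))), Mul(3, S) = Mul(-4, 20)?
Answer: Rational(-977621, 3) ≈ -3.2587e+5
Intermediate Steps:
Function('s')(X, M) = Add(-7, Mul(M, Add(M, X))) (Function('s')(X, M) = Add(Mul(Add(M, X), M), -7) = Add(Mul(M, Add(M, X)), -7) = Add(-7, Mul(M, Add(M, X))))
S = Rational(-80, 3) (S = Mul(Rational(1, 3), Mul(-4, 20)) = Mul(Rational(1, 3), -80) = Rational(-80, 3) ≈ -26.667)
Function('T')(A, I) = Mul(Add(Rational(-80, 3), A), Add(-7, I, Pow(I, 2), Mul(A, I))) (Function('T')(A, I) = Mul(Add(A, Rational(-80, 3)), Add(I, Add(-7, Pow(I, 2), Mul(I, A)))) = Mul(Add(Rational(-80, 3), A), Add(I, Add(-7, Pow(I, 2), Mul(A, I)))) = Mul(Add(Rational(-80, 3), A), Add(-7, I, Pow(I, 2), Mul(A, I))))
Add(Add(Add(Function('T')(114, -59), 2538), -3971), -35280) = Add(Add(Add(Add(Rational(560, 3), Mul(Rational(-80, 3), -59), Mul(Rational(-80, 3), Pow(-59, 2)), Mul(114, Add(-7, Pow(-59, 2), Mul(114, -59))), Mul(Rational(-77, 3), 114, -59)), 2538), -3971), -35280) = Add(Add(Add(Add(Rational(560, 3), Rational(4720, 3), Mul(Rational(-80, 3), 3481), Mul(114, Add(-7, 3481, -6726)), 172634), 2538), -3971), -35280) = Add(Add(Add(Add(Rational(560, 3), Rational(4720, 3), Rational(-278480, 3), Mul(114, -3252), 172634), 2538), -3971), -35280) = Add(Add(Add(Add(Rational(560, 3), Rational(4720, 3), Rational(-278480, 3), -370728, 172634), 2538), -3971), -35280) = Add(Add(Add(Rational(-867482, 3), 2538), -3971), -35280) = Add(Add(Rational(-859868, 3), -3971), -35280) = Add(Rational(-871781, 3), -35280) = Rational(-977621, 3)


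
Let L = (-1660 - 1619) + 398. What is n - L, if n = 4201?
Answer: 7082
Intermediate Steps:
L = -2881 (L = -3279 + 398 = -2881)
n - L = 4201 - 1*(-2881) = 4201 + 2881 = 7082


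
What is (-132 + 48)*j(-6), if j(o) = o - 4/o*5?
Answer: 224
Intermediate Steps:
j(o) = o - 20/o
(-132 + 48)*j(-6) = (-132 + 48)*(-6 - 20/(-6)) = -84*(-6 - 20*(-⅙)) = -84*(-6 + 10/3) = -84*(-8/3) = 224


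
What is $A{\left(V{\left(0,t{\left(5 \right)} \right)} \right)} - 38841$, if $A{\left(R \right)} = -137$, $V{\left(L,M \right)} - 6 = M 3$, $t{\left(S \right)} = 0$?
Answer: $-38978$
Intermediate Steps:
$V{\left(L,M \right)} = 6 + 3 M$ ($V{\left(L,M \right)} = 6 + M 3 = 6 + 3 M$)
$A{\left(V{\left(0,t{\left(5 \right)} \right)} \right)} - 38841 = -137 - 38841 = -38978$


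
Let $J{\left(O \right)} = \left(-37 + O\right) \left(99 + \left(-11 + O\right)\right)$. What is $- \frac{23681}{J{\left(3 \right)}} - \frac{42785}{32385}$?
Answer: $\frac{1066441}{168402} \approx 6.3327$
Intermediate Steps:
$J{\left(O \right)} = \left(-37 + O\right) \left(88 + O\right)$
$- \frac{23681}{J{\left(3 \right)}} - \frac{42785}{32385} = - \frac{23681}{-3256 + 3^{2} + 51 \cdot 3} - \frac{42785}{32385} = - \frac{23681}{-3256 + 9 + 153} - \frac{8557}{6477} = - \frac{23681}{-3094} - \frac{8557}{6477} = \left(-23681\right) \left(- \frac{1}{3094}\right) - \frac{8557}{6477} = \frac{199}{26} - \frac{8557}{6477} = \frac{1066441}{168402}$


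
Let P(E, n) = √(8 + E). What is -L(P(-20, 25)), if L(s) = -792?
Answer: 792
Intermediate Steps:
-L(P(-20, 25)) = -1*(-792) = 792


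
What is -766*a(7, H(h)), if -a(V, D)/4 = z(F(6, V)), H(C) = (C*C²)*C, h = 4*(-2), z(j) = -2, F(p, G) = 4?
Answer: -6128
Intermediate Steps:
h = -8
H(C) = C⁴ (H(C) = C³*C = C⁴)
a(V, D) = 8 (a(V, D) = -4*(-2) = 8)
-766*a(7, H(h)) = -766*8 = -6128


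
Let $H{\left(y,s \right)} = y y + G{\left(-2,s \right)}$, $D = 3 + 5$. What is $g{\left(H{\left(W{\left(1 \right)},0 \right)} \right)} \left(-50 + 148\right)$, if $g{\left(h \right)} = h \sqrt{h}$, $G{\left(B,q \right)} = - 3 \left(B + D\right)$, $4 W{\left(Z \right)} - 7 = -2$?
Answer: $- \frac{12887 i \sqrt{263}}{32} \approx - 6531.0 i$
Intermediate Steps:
$W{\left(Z \right)} = \frac{5}{4}$ ($W{\left(Z \right)} = \frac{7}{4} + \frac{1}{4} \left(-2\right) = \frac{7}{4} - \frac{1}{2} = \frac{5}{4}$)
$D = 8$
$G{\left(B,q \right)} = -24 - 3 B$ ($G{\left(B,q \right)} = - 3 \left(B + 8\right) = - 3 \left(8 + B\right) = -24 - 3 B$)
$H{\left(y,s \right)} = -18 + y^{2}$ ($H{\left(y,s \right)} = y y - 18 = y^{2} + \left(-24 + 6\right) = y^{2} - 18 = -18 + y^{2}$)
$g{\left(h \right)} = h^{\frac{3}{2}}$
$g{\left(H{\left(W{\left(1 \right)},0 \right)} \right)} \left(-50 + 148\right) = \left(-18 + \left(\frac{5}{4}\right)^{2}\right)^{\frac{3}{2}} \left(-50 + 148\right) = \left(-18 + \frac{25}{16}\right)^{\frac{3}{2}} \cdot 98 = \left(- \frac{263}{16}\right)^{\frac{3}{2}} \cdot 98 = - \frac{263 i \sqrt{263}}{64} \cdot 98 = - \frac{12887 i \sqrt{263}}{32}$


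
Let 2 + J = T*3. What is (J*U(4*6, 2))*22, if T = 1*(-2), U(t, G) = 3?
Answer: -528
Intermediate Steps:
T = -2
J = -8 (J = -2 - 2*3 = -2 - 6 = -8)
(J*U(4*6, 2))*22 = -8*3*22 = -24*22 = -528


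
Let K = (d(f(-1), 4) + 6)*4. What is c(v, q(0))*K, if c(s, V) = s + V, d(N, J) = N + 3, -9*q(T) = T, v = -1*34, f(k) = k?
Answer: -1088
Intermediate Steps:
v = -34
q(T) = -T/9
d(N, J) = 3 + N
c(s, V) = V + s
K = 32 (K = ((3 - 1) + 6)*4 = (2 + 6)*4 = 8*4 = 32)
c(v, q(0))*K = (-1/9*0 - 34)*32 = (0 - 34)*32 = -34*32 = -1088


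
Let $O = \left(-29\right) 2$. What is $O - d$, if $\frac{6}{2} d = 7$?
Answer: $- \frac{181}{3} \approx -60.333$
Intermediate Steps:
$O = -58$
$d = \frac{7}{3}$ ($d = \frac{1}{3} \cdot 7 = \frac{7}{3} \approx 2.3333$)
$O - d = -58 - \frac{7}{3} = - \frac{181}{3}$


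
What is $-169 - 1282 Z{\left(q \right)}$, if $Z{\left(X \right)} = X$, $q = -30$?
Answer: $38291$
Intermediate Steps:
$-169 - 1282 Z{\left(q \right)} = -169 - -38460 = -169 + 38460 = 38291$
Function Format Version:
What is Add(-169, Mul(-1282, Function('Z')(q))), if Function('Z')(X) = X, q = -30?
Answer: 38291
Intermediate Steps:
Add(-169, Mul(-1282, Function('Z')(q))) = Add(-169, Mul(-1282, -30)) = Add(-169, 38460) = 38291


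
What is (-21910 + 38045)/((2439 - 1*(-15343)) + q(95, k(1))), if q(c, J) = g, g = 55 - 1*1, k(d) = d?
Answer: 2305/2548 ≈ 0.90463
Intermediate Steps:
g = 54 (g = 55 - 1 = 54)
q(c, J) = 54
(-21910 + 38045)/((2439 - 1*(-15343)) + q(95, k(1))) = (-21910 + 38045)/((2439 - 1*(-15343)) + 54) = 16135/((2439 + 15343) + 54) = 16135/(17782 + 54) = 16135/17836 = 16135*(1/17836) = 2305/2548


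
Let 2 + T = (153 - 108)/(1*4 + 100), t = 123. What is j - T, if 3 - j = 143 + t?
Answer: -27189/104 ≈ -261.43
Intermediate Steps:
j = -263 (j = 3 - (143 + 123) = 3 - 1*266 = 3 - 266 = -263)
T = -163/104 (T = -2 + (153 - 108)/(1*4 + 100) = -2 + 45/(4 + 100) = -2 + 45/104 = -163/104 ≈ -1.5673)
j - T = -263 - 1*(-163/104) = -263 + 163/104 = -27189/104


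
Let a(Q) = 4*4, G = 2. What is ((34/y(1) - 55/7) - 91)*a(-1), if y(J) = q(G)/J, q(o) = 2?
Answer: -9168/7 ≈ -1309.7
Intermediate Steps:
y(J) = 2/J
a(Q) = 16
((34/y(1) - 55/7) - 91)*a(-1) = ((34/((2/1)) - 55/7) - 91)*16 = ((34/((2*1)) - 55*⅐) - 91)*16 = ((34/2 - 55/7) - 91)*16 = ((34*(½) - 55/7) - 91)*16 = ((17 - 55/7) - 91)*16 = (64/7 - 91)*16 = -573/7*16 = -9168/7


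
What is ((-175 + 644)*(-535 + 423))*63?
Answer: -3309264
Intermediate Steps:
((-175 + 644)*(-535 + 423))*63 = (469*(-112))*63 = -52528*63 = -3309264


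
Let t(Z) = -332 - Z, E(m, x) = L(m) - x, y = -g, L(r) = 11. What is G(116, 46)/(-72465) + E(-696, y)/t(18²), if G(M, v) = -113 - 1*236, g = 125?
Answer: -1203287/5942130 ≈ -0.20250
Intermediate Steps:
G(M, v) = -349 (G(M, v) = -113 - 236 = -349)
y = -125 (y = -1*125 = -125)
E(m, x) = 11 - x
G(116, 46)/(-72465) + E(-696, y)/t(18²) = -349/(-72465) + (11 - 1*(-125))/(-332 - 1*18²) = -349*(-1/72465) + (11 + 125)/(-332 - 1*324) = 349/72465 + 136/(-332 - 324) = 349/72465 + 136/(-656) = 349/72465 + 136*(-1/656) = 349/72465 - 17/82 = -1203287/5942130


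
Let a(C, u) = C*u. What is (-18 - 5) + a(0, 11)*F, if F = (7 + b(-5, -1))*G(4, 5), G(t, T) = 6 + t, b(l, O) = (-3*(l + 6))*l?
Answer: -23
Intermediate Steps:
b(l, O) = l*(-18 - 3*l) (b(l, O) = (-3*(6 + l))*l = (-18 - 3*l)*l = l*(-18 - 3*l))
F = 220 (F = (7 - 3*(-5)*(6 - 5))*(6 + 4) = (7 - 3*(-5)*1)*10 = (7 + 15)*10 = 22*10 = 220)
(-18 - 5) + a(0, 11)*F = (-18 - 5) + (0*11)*220 = -23 + 0*220 = -23 + 0 = -23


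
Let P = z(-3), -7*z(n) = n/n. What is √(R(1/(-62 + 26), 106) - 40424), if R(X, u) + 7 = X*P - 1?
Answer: I*√71322041/42 ≈ 201.08*I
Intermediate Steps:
z(n) = -⅐ (z(n) = -n/(7*n) = -⅐*1 = -⅐)
P = -⅐ ≈ -0.14286
R(X, u) = -8 - X/7 (R(X, u) = -7 + (X*(-⅐) - 1) = -7 + (-X/7 - 1) = -7 + (-1 - X/7) = -8 - X/7)
√(R(1/(-62 + 26), 106) - 40424) = √((-8 - 1/(7*(-62 + 26))) - 40424) = √((-8 - ⅐/(-36)) - 40424) = √((-8 - ⅐*(-1/36)) - 40424) = √((-8 + 1/252) - 40424) = √(-2015/252 - 40424) = √(-10188863/252) = I*√71322041/42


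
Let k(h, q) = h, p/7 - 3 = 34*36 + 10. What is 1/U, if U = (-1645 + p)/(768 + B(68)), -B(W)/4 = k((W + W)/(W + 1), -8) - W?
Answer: 35608/241983 ≈ 0.14715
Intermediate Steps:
p = 8659 (p = 21 + 7*(34*36 + 10) = 21 + 7*(1224 + 10) = 21 + 7*1234 = 21 + 8638 = 8659)
B(W) = 4*W - 8*W/(1 + W) (B(W) = -4*((W + W)/(W + 1) - W) = -4*((2*W)/(1 + W) - W) = -4*(2*W/(1 + W) - W) = -4*(-W + 2*W/(1 + W)) = 4*W - 8*W/(1 + W))
U = 241983/35608 (U = (-1645 + 8659)/(768 + 4*68*(-1 + 68)/(1 + 68)) = 7014/(768 + 4*68*67/69) = 7014/(768 + 4*68*(1/69)*67) = 7014/(768 + 18224/69) = 7014/(71216/69) = 7014*(69/71216) = 241983/35608 ≈ 6.7957)
1/U = 1/(241983/35608) = 35608/241983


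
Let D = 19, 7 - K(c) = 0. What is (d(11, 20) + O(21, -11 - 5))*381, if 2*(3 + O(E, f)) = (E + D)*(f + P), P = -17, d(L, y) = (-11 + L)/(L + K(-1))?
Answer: -252603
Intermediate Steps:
K(c) = 7 (K(c) = 7 - 1*0 = 7 + 0 = 7)
d(L, y) = (-11 + L)/(7 + L) (d(L, y) = (-11 + L)/(L + 7) = (-11 + L)/(7 + L))
O(E, f) = -3 + (-17 + f)*(19 + E)/2 (O(E, f) = -3 + ((E + 19)*(f - 17))/2 = -3 + ((19 + E)*(-17 + f))/2 = -3 + ((-17 + f)*(19 + E))/2 = -3 + (-17 + f)*(19 + E)/2)
(d(11, 20) + O(21, -11 - 5))*381 = ((-11 + 11)/(7 + 11) + (-329/2 - 17/2*21 + 19*(-11 - 5)/2 + (½)*21*(-11 - 5)))*381 = (0/18 + (-329/2 - 357/2 + (19/2)*(-16) + (½)*21*(-16)))*381 = ((1/18)*0 + (-329/2 - 357/2 - 152 - 168))*381 = (0 - 663)*381 = -663*381 = -252603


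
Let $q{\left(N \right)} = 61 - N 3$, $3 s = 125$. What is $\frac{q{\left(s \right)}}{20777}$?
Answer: $- \frac{64}{20777} \approx -0.0030803$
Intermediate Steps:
$s = \frac{125}{3}$ ($s = \frac{1}{3} \cdot 125 = \frac{125}{3} \approx 41.667$)
$q{\left(N \right)} = 61 - 3 N$
$\frac{q{\left(s \right)}}{20777} = \frac{61 - 125}{20777} = \left(61 - 125\right) \frac{1}{20777} = \left(-64\right) \frac{1}{20777} = - \frac{64}{20777}$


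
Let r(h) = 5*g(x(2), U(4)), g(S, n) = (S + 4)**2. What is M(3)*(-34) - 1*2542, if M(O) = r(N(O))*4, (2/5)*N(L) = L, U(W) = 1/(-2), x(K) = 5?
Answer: -57622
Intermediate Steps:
U(W) = -1/2
N(L) = 5*L/2
g(S, n) = (4 + S)**2
r(h) = 405 (r(h) = 5*(4 + 5)**2 = 5*9**2 = 5*81 = 405)
M(O) = 1620 (M(O) = 405*4 = 1620)
M(3)*(-34) - 1*2542 = 1620*(-34) - 1*2542 = -55080 - 2542 = -57622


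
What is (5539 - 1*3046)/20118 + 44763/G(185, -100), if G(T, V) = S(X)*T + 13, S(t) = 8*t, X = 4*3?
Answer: 44992863/17026534 ≈ 2.6425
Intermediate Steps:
X = 12
G(T, V) = 13 + 96*T (G(T, V) = (8*12)*T + 13 = 96*T + 13 = 13 + 96*T)
(5539 - 1*3046)/20118 + 44763/G(185, -100) = (5539 - 1*3046)/20118 + 44763/(13 + 96*185) = (5539 - 3046)*(1/20118) + 44763/(13 + 17760) = 2493*(1/20118) + 44763/17773 = 831/6706 + 44763*(1/17773) = 831/6706 + 44763/17773 = 44992863/17026534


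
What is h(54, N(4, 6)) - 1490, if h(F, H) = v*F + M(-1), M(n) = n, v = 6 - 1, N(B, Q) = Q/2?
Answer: -1221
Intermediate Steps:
N(B, Q) = Q/2 (N(B, Q) = Q*(½) = Q/2)
v = 5
h(F, H) = -1 + 5*F (h(F, H) = 5*F - 1 = -1 + 5*F)
h(54, N(4, 6)) - 1490 = (-1 + 5*54) - 1490 = (-1 + 270) - 1490 = 269 - 1490 = -1221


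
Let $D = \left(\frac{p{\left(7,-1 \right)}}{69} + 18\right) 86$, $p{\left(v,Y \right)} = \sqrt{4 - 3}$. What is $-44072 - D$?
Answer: $- \frac{3147866}{69} \approx -45621.0$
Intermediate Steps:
$p{\left(v,Y \right)} = 1$ ($p{\left(v,Y \right)} = \sqrt{1} = 1$)
$D = \frac{106898}{69}$ ($D = \left(1 \cdot \frac{1}{69} + 18\right) 86 = \left(\frac{1}{69} + 18\right) 86 = \frac{1243}{69} \cdot 86 = \frac{106898}{69} \approx 1549.2$)
$-44072 - D = -44072 - \frac{106898}{69} = - \frac{3147866}{69}$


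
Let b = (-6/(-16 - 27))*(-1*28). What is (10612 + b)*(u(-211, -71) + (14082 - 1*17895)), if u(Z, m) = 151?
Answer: -1670413976/43 ≈ -3.8847e+7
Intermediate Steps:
b = -168/43 (b = -6/(-43)*(-28) = -6*(-1/43)*(-28) = (6/43)*(-28) = -168/43 ≈ -3.9070)
(10612 + b)*(u(-211, -71) + (14082 - 1*17895)) = (10612 - 168/43)*(151 + (14082 - 1*17895)) = 456148*(151 + (14082 - 17895))/43 = 456148*(151 - 3813)/43 = (456148/43)*(-3662) = -1670413976/43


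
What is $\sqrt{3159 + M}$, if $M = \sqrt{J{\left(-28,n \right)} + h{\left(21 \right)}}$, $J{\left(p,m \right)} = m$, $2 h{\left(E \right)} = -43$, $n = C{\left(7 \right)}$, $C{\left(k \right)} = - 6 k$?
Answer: $\frac{\sqrt{12636 + 2 i \sqrt{254}}}{2} \approx 56.205 + 0.070889 i$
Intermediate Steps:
$n = -42$ ($n = \left(-6\right) 7 = -42$)
$h{\left(E \right)} = - \frac{43}{2}$ ($h{\left(E \right)} = \frac{1}{2} \left(-43\right) = - \frac{43}{2}$)
$M = \frac{i \sqrt{254}}{2}$ ($M = \sqrt{-42 - \frac{43}{2}} = \sqrt{- \frac{127}{2}} = \frac{i \sqrt{254}}{2} \approx 7.9687 i$)
$\sqrt{3159 + M} = \sqrt{3159 + \frac{i \sqrt{254}}{2}}$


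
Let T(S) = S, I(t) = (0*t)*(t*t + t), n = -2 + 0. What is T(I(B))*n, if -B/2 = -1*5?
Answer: 0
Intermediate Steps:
n = -2
B = 10 (B = -(-2)*5 = -2*(-5) = 10)
I(t) = 0 (I(t) = 0*(t**2 + t) = 0*(t + t**2) = 0)
T(I(B))*n = 0*(-2) = 0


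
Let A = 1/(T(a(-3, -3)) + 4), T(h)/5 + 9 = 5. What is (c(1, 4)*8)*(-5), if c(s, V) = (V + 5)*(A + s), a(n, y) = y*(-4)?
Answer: -675/2 ≈ -337.50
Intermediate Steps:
a(n, y) = -4*y
T(h) = -20 (T(h) = -45 + 5*5 = -45 + 25 = -20)
A = -1/16 (A = 1/(-20 + 4) = 1/(-16) = -1/16 ≈ -0.062500)
c(s, V) = (5 + V)*(-1/16 + s) (c(s, V) = (V + 5)*(-1/16 + s) = (5 + V)*(-1/16 + s))
(c(1, 4)*8)*(-5) = ((-5/16 + 5*1 - 1/16*4 + 4*1)*8)*(-5) = ((-5/16 + 5 - 1/4 + 4)*8)*(-5) = ((135/16)*8)*(-5) = (135/2)*(-5) = -675/2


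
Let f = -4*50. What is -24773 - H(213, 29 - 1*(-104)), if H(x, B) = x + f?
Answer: -24786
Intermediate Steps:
f = -200
H(x, B) = -200 + x (H(x, B) = x - 200 = -200 + x)
-24773 - H(213, 29 - 1*(-104)) = -24773 - (-200 + 213) = -24773 - 1*13 = -24773 - 13 = -24786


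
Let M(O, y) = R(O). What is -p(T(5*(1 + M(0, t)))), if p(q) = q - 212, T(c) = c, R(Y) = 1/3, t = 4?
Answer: 616/3 ≈ 205.33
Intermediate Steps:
R(Y) = ⅓
M(O, y) = ⅓
p(q) = -212 + q
-p(T(5*(1 + M(0, t)))) = -(-212 + 5*(1 + ⅓)) = -(-212 + 5*(4/3)) = -(-212 + 20/3) = -1*(-616/3) = 616/3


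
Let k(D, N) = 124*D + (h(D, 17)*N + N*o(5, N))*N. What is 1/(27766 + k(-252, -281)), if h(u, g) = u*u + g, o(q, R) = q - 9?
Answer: 1/5015362355 ≈ 1.9939e-10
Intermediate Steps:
o(q, R) = -9 + q
h(u, g) = g + u² (h(u, g) = u² + g = g + u²)
k(D, N) = 124*D + N*(-4*N + N*(17 + D²)) (k(D, N) = 124*D + ((17 + D²)*N + N*(-9 + 5))*N = 124*D + (N*(17 + D²) + N*(-4))*N = 124*D + (N*(17 + D²) - 4*N)*N = 124*D + (-4*N + N*(17 + D²))*N = 124*D + N*(-4*N + N*(17 + D²)))
1/(27766 + k(-252, -281)) = 1/(27766 + (13*(-281)² + 124*(-252) + (-252)²*(-281)²)) = 1/(27766 + (13*78961 - 31248 + 63504*78961)) = 1/(27766 + (1026493 - 31248 + 5014339344)) = 1/(27766 + 5015334589) = 1/5015362355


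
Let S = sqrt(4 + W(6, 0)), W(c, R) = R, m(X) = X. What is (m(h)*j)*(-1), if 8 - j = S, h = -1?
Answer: 6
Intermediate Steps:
S = 2 (S = sqrt(4 + 0) = sqrt(4) = 2)
j = 6 (j = 8 - 1*2 = 8 - 2 = 6)
(m(h)*j)*(-1) = -1*6*(-1) = -6*(-1) = 6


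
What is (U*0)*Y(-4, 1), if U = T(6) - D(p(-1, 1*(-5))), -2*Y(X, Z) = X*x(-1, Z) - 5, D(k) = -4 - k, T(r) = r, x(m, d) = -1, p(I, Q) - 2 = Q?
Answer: 0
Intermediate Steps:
p(I, Q) = 2 + Q
Y(X, Z) = 5/2 + X/2 (Y(X, Z) = -(X*(-1) - 5)/2 = -(-X - 5)/2 = -(-5 - X)/2 = 5/2 + X/2)
U = 7 (U = 6 - (-4 - (2 + 1*(-5))) = 6 - (-4 - (2 - 5)) = 6 - (-4 - 1*(-3)) = 6 - (-4 + 3) = 6 - 1*(-1) = 6 + 1 = 7)
(U*0)*Y(-4, 1) = (7*0)*(5/2 + (½)*(-4)) = 0*(5/2 - 2) = 0*(½) = 0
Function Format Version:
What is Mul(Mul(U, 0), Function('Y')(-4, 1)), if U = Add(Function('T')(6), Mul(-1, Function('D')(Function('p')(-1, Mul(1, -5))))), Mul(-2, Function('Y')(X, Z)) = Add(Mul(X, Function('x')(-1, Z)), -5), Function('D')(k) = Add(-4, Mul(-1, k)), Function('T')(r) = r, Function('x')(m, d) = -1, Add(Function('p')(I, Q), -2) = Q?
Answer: 0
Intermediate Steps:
Function('p')(I, Q) = Add(2, Q)
Function('Y')(X, Z) = Add(Rational(5, 2), Mul(Rational(1, 2), X)) (Function('Y')(X, Z) = Mul(Rational(-1, 2), Add(Mul(X, -1), -5)) = Mul(Rational(-1, 2), Add(Mul(-1, X), -5)) = Mul(Rational(-1, 2), Add(-5, Mul(-1, X))) = Add(Rational(5, 2), Mul(Rational(1, 2), X)))
U = 7 (U = Add(6, Mul(-1, Add(-4, Mul(-1, Add(2, Mul(1, -5)))))) = Add(6, Mul(-1, Add(-4, Mul(-1, Add(2, -5))))) = Add(6, Mul(-1, Add(-4, Mul(-1, -3)))) = Add(6, Mul(-1, Add(-4, 3))) = Add(6, Mul(-1, -1)) = Add(6, 1) = 7)
Mul(Mul(U, 0), Function('Y')(-4, 1)) = Mul(Mul(7, 0), Add(Rational(5, 2), Mul(Rational(1, 2), -4))) = Mul(0, Add(Rational(5, 2), -2)) = Mul(0, Rational(1, 2)) = 0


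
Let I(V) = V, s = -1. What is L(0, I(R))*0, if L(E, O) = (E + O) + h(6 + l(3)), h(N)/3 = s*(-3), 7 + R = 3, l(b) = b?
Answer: 0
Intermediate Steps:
R = -4 (R = -7 + 3 = -4)
h(N) = 9 (h(N) = 3*(-1*(-3)) = 3*3 = 9)
L(E, O) = 9 + E + O (L(E, O) = (E + O) + 9 = 9 + E + O)
L(0, I(R))*0 = (9 + 0 - 4)*0 = 5*0 = 0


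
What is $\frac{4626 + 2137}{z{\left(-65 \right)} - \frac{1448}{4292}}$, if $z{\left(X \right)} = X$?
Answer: $- \frac{7256699}{70107} \approx -103.51$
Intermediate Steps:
$\frac{4626 + 2137}{z{\left(-65 \right)} - \frac{1448}{4292}} = \frac{4626 + 2137}{-65 - \frac{1448}{4292}} = \frac{6763}{-65 - \frac{362}{1073}} = \frac{6763}{- \frac{70107}{1073}} = 6763 \left(- \frac{1073}{70107}\right) = - \frac{7256699}{70107}$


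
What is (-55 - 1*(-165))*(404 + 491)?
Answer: 98450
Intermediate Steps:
(-55 - 1*(-165))*(404 + 491) = (-55 + 165)*895 = 110*895 = 98450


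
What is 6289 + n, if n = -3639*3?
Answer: -4628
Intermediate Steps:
n = -10917
6289 + n = 6289 - 10917 = -4628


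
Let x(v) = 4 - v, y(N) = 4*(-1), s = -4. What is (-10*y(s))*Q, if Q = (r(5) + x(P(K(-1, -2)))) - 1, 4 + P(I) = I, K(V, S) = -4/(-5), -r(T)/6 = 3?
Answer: -472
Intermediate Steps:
r(T) = -18 (r(T) = -6*3 = -18)
y(N) = -4
K(V, S) = ⅘ (K(V, S) = -4*(-⅕) = ⅘)
P(I) = -4 + I
Q = -59/5 (Q = (-18 + (4 - (-4 + ⅘))) - 1 = (-18 + (4 - 1*(-16/5))) - 1 = (-18 + (4 + 16/5)) - 1 = (-18 + 36/5) - 1 = -54/5 - 1 = -59/5 ≈ -11.800)
(-10*y(s))*Q = -10*(-4)*(-59/5) = 40*(-59/5) = -472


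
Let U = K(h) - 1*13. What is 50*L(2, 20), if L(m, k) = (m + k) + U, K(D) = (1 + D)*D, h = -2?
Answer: 550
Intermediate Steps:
K(D) = D*(1 + D)
U = -11 (U = -2*(1 - 2) - 1*13 = -2*(-1) - 13 = 2 - 13 = -11)
L(m, k) = -11 + k + m (L(m, k) = (m + k) - 11 = (k + m) - 11 = -11 + k + m)
50*L(2, 20) = 50*(-11 + 20 + 2) = 50*11 = 550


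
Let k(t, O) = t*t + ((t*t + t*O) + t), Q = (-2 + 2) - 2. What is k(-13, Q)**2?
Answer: 123201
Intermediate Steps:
Q = -2 (Q = 0 - 2 = -2)
k(t, O) = t + 2*t**2 + O*t (k(t, O) = t**2 + ((t**2 + O*t) + t) = t**2 + (t + t**2 + O*t) = t + 2*t**2 + O*t)
k(-13, Q)**2 = (-13*(1 - 2 + 2*(-13)))**2 = (-13*(1 - 2 - 26))**2 = (-13*(-27))**2 = 351**2 = 123201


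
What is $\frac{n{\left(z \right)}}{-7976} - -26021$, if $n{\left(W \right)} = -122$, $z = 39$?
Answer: $\frac{103771809}{3988} \approx 26021.0$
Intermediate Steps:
$\frac{n{\left(z \right)}}{-7976} - -26021 = - \frac{122}{-7976} - -26021 = \left(-122\right) \left(- \frac{1}{7976}\right) + 26021 = \frac{61}{3988} + 26021 = \frac{103771809}{3988}$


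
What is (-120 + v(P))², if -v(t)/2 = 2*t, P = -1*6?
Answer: 9216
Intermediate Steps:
P = -6
v(t) = -4*t
(-120 + v(P))² = (-120 - 4*(-6))² = (-120 + 24)² = (-96)² = 9216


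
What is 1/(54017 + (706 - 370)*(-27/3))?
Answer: 1/50993 ≈ 1.9611e-5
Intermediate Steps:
1/(54017 + (706 - 370)*(-27/3)) = 1/(54017 + 336*(-27*⅓)) = 1/(54017 + 336*(-9)) = 1/(54017 - 3024) = 1/50993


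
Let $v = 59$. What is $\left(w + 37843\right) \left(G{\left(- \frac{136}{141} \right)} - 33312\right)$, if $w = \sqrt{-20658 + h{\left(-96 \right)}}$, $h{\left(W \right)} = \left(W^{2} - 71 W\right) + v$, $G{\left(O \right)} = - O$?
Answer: $- \frac{177743121608}{141} - \frac{4696856 i \sqrt{4567}}{141} \approx -1.2606 \cdot 10^{9} - 2.2511 \cdot 10^{6} i$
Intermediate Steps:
$h{\left(W \right)} = 59 + W^{2} - 71 W$ ($h{\left(W \right)} = \left(W^{2} - 71 W\right) + 59 = 59 + W^{2} - 71 W$)
$w = i \sqrt{4567}$ ($w = \sqrt{-20658 + \left(59 + \left(-96\right)^{2} - -6816\right)} = \sqrt{-20658 + \left(59 + 9216 + 6816\right)} = \sqrt{-20658 + 16091} = \sqrt{-4567} = i \sqrt{4567} \approx 67.58 i$)
$\left(w + 37843\right) \left(G{\left(- \frac{136}{141} \right)} - 33312\right) = \left(i \sqrt{4567} + 37843\right) \left(- \frac{-136}{141} - 33312\right) = \left(37843 + i \sqrt{4567}\right) \left(- \frac{-136}{141} - 33312\right) = \left(37843 + i \sqrt{4567}\right) \left(\left(-1\right) \left(- \frac{136}{141}\right) - 33312\right) = \left(37843 + i \sqrt{4567}\right) \left(\frac{136}{141} - 33312\right) = \left(37843 + i \sqrt{4567}\right) \left(- \frac{4696856}{141}\right) = - \frac{177743121608}{141} - \frac{4696856 i \sqrt{4567}}{141}$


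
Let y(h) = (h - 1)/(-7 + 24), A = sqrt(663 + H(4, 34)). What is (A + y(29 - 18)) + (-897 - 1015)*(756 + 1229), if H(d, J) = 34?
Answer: -64520430/17 + sqrt(697) ≈ -3.7953e+6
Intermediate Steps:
A = sqrt(697) (A = sqrt(663 + 34) = sqrt(697) ≈ 26.401)
y(h) = -1/17 + h/17 (y(h) = (-1 + h)/17 = (-1 + h)*(1/17) = -1/17 + h/17)
(A + y(29 - 18)) + (-897 - 1015)*(756 + 1229) = (sqrt(697) + (-1/17 + (29 - 18)/17)) + (-897 - 1015)*(756 + 1229) = (sqrt(697) + (-1/17 + (1/17)*11)) - 1912*1985 = (sqrt(697) + (-1/17 + 11/17)) - 3795320 = (sqrt(697) + 10/17) - 3795320 = (10/17 + sqrt(697)) - 3795320 = -64520430/17 + sqrt(697)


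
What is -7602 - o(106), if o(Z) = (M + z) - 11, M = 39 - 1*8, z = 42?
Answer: -7664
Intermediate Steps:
M = 31 (M = 39 - 8 = 31)
o(Z) = 62 (o(Z) = (31 + 42) - 11 = 73 - 11 = 62)
-7602 - o(106) = -7602 - 1*62 = -7602 - 62 = -7664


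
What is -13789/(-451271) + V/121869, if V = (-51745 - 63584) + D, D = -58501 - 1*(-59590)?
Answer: -16624249133/18331981833 ≈ -0.90684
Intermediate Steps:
D = 1089 (D = -58501 + 59590 = 1089)
V = -114240 (V = (-51745 - 63584) + 1089 = -115329 + 1089 = -114240)
-13789/(-451271) + V/121869 = -13789/(-451271) - 114240/121869 = -13789*(-1/451271) - 114240*1/121869 = 13789/451271 - 38080/40623 = -16624249133/18331981833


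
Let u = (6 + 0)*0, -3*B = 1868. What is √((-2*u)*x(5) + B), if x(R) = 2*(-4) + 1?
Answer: 2*I*√1401/3 ≈ 24.953*I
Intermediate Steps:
B = -1868/3 (B = -⅓*1868 = -1868/3 ≈ -622.67)
x(R) = -7 (x(R) = -8 + 1 = -7)
u = 0 (u = 6*0 = 0)
√((-2*u)*x(5) + B) = √(-2*0*(-7) - 1868/3) = √(0*(-7) - 1868/3) = √(0 - 1868/3) = √(-1868/3) = 2*I*√1401/3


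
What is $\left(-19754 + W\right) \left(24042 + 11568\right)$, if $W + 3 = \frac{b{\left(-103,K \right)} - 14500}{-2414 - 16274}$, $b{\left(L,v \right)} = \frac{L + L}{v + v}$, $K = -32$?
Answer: $- \frac{210357852918075}{299008} \approx -7.0352 \cdot 10^{8}$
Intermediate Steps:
$b{\left(L,v \right)} = \frac{L}{v}$ ($b{\left(L,v \right)} = \frac{2 L}{2 v} = 2 L \frac{1}{2 v} = \frac{L}{v}$)
$W = - \frac{1330151}{598016}$ ($W = -3 + \frac{- \frac{103}{-32} - 14500}{-2414 - 16274} = -3 + \frac{\left(-103\right) \left(- \frac{1}{32}\right) - 14500}{-18688} = -3 + \left(\frac{103}{32} - 14500\right) \left(- \frac{1}{18688}\right) = -3 - - \frac{463897}{598016} = -3 + \frac{463897}{598016} = - \frac{1330151}{598016} \approx -2.2243$)
$\left(-19754 + W\right) \left(24042 + 11568\right) = \left(-19754 - \frac{1330151}{598016}\right) \left(24042 + 11568\right) = \left(- \frac{11814538215}{598016}\right) 35610 = - \frac{210357852918075}{299008}$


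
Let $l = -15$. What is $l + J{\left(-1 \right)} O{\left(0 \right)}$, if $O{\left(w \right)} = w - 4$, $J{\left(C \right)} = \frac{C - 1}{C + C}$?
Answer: $-19$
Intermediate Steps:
$J{\left(C \right)} = \frac{-1 + C}{2 C}$
$O{\left(w \right)} = -4 + w$ ($O{\left(w \right)} = w - 4 = -4 + w$)
$l + J{\left(-1 \right)} O{\left(0 \right)} = -15 + \frac{-1 - 1}{2 \left(-1\right)} \left(-4 + 0\right) = -15 + \frac{1}{2} \left(-1\right) \left(-2\right) \left(-4\right) = -15 + 1 \left(-4\right) = -15 - 4 = -19$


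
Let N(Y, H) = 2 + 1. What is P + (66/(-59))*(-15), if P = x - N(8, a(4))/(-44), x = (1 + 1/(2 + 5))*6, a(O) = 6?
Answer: 430767/18172 ≈ 23.705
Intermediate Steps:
N(Y, H) = 3
x = 48/7 (x = (1 + 1/7)*6 = (1 + ⅐)*6 = (8/7)*6 = 48/7 ≈ 6.8571)
P = 2133/308 (P = 48/7 - 3/(-44) = 48/7 - 3*(-1)/44 = 48/7 - 1*(-3/44) = 48/7 + 3/44 = 2133/308 ≈ 6.9253)
P + (66/(-59))*(-15) = 2133/308 + (66/(-59))*(-15) = 2133/308 + (66*(-1/59))*(-15) = 2133/308 - 66/59*(-15) = 2133/308 + 990/59 = 430767/18172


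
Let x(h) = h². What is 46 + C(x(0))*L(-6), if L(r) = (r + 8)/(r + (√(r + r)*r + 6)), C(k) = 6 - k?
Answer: 46 + I*√3/3 ≈ 46.0 + 0.57735*I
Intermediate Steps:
L(r) = (8 + r)/(6 + r + √2*r^(3/2)) (L(r) = (8 + r)/(r + (√(2*r)*r + 6)) = (8 + r)/(r + ((√2*√r)*r + 6)) = (8 + r)/(r + (√2*r^(3/2) + 6)) = (8 + r)/(r + (6 + √2*r^(3/2))) = (8 + r)/(6 + r + √2*r^(3/2)))
46 + C(x(0))*L(-6) = 46 + (6 - 1*0²)*((8 - 6)/(6 - 6 + √2*(-6)^(3/2))) = 46 + (6 - 1*0)*(2/(6 - 6 + √2*(-6*I*√6))) = 46 + (6 + 0)*(2/(6 - 6 - 12*I*√3)) = 46 + 6*(2/(-12*I*√3)) = 46 + 6*((I*√3/36)*2) = 46 + 6*(I*√3/18) = 46 + I*√3/3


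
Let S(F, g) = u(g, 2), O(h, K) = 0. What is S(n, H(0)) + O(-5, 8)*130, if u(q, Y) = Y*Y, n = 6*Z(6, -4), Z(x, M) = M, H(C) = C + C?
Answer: 4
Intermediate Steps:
H(C) = 2*C
n = -24 (n = 6*(-4) = -24)
u(q, Y) = Y²
S(F, g) = 4 (S(F, g) = 2² = 4)
S(n, H(0)) + O(-5, 8)*130 = 4 + 0*130 = 4 + 0 = 4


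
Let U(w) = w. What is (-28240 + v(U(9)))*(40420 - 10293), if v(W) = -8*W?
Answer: -852955624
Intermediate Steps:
(-28240 + v(U(9)))*(40420 - 10293) = (-28240 - 8*9)*(40420 - 10293) = (-28240 - 72)*30127 = -28312*30127 = -852955624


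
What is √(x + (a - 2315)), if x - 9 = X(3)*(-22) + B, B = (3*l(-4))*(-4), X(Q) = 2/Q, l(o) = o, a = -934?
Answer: 2*I*√7215/3 ≈ 56.627*I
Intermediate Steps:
B = 48 (B = (3*(-4))*(-4) = -12*(-4) = 48)
x = 127/3 (x = 9 + ((2/3)*(-22) + 48) = 9 + ((2*(⅓))*(-22) + 48) = 9 + ((⅔)*(-22) + 48) = 9 + (-44/3 + 48) = 9 + 100/3 = 127/3 ≈ 42.333)
√(x + (a - 2315)) = √(127/3 + (-934 - 2315)) = √(127/3 - 3249) = √(-9620/3) = 2*I*√7215/3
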